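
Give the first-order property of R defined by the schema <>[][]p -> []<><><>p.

This is a Sahlqvist (Geach-type) schema ◇^1□^2p → □^1◇^3p.
First-order correspondent: forall x forall y forall z ((xRy & xRz) -> exists w (y R^2 w & z R^3 w)).

forall x forall y forall z ((xRy & xRz) -> exists w (y R^2 w & z R^3 w))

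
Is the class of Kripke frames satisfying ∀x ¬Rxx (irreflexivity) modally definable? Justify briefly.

If a class were modally definable it would be closed under surjective bounded morphisms (Goldblatt–Thomason).
The 5-cycle (worlds a,b,c,d,e with a→b→c→d→e→a) is irreflexive, and the map sending every world to a single reflexive point • is a surjective bounded morphism (forth: every edge maps to (•,•); back: every world has a successor). So any modal formula valid on the 5-cycle is also valid on the reflexive point, which is not irreflexive.
So no modal formula (or set of formulas) defines exactly the irreflexive frames.

Not definable by any modal formula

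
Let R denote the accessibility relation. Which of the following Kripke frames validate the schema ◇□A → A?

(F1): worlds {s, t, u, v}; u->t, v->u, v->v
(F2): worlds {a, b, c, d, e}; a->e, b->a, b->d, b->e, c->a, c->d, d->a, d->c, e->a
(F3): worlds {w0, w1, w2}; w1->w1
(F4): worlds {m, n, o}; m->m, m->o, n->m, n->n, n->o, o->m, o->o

This is the axiom for symmetry; its first-order frame correspondent is ∀x ∀y (Rxy → Ryx).
(F1): fails — Rvu but not Ruv.
(F2): fails — Rba but not Rab.
(F3): condition met.
(F4): fails — Rno but not Ron.

(F3)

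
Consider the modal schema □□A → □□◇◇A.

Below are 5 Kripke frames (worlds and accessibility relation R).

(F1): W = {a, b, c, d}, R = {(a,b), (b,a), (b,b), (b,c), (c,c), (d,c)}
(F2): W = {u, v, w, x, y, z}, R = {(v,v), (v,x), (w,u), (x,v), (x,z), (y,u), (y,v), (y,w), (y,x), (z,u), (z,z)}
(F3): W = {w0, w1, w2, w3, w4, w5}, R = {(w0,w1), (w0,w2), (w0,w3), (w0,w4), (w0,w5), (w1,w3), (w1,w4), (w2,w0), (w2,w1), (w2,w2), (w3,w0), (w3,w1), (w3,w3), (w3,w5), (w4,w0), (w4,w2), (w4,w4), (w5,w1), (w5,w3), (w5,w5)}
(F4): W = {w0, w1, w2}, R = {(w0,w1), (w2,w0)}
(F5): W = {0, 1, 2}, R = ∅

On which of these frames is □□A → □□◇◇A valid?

(F1), (F3), (F5)

The schema corresponds to a generalized confluence (Geach) condition: ∀x ∀z (xR²z → ∃w (xR²w ∧ zR²w)).
(F1): satisfies the condition.
(F2): fails — xR²u but no t with xR²t and uR²t.
(F3): satisfies the condition.
(F4): fails — w2R²w1 but no w with w2R²w and w1R²w.
(F5): satisfies the condition.
Valid on: (F1), (F3), (F5).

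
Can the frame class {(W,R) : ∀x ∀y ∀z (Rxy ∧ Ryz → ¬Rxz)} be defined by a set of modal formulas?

If a class were modally definable it would be closed under surjective bounded morphisms (Goldblatt–Thomason).
The 7-cycle (worlds 0,1,2,3,4,5,6 with 0→1→2→3→4→5→6→0) is intransitive. Mapping every world to a single reflexive point • is a surjective bounded morphism; the reflexive point is not intransitive (R••∧R•• but R••).
So no modal formula (or set of formulas) defines exactly the intransitive frames.

Not definable by any modal formula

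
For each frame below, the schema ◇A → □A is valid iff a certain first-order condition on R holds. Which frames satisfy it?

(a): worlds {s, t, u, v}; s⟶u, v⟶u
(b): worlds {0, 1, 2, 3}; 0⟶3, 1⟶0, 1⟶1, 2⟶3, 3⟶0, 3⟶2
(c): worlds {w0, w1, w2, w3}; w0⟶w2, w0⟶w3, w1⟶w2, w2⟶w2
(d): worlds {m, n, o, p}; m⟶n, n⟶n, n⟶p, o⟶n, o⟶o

(a)

Frame correspondent (Sahlqvist): ∀x ∀y ∀z (Rxy ∧ Rxz → y = z) — i.e. partial functionality.
(a): satisfies the condition.
(b): fails — 1 sees both 0 and 1.
(c): fails — w0 sees both w2 and w3.
(d): fails — n sees both n and p.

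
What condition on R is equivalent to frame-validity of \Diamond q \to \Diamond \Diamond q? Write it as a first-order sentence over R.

\forall x \forall y (xRy \to \exists w (y = w \wedge x R^2 w))

This is a Sahlqvist (Geach-type) schema ◇^1□^0q → □^0◇^2q.
First-order correspondent: \forall x \forall y (xRy \to \exists w (y = w \wedge x R^2 w)).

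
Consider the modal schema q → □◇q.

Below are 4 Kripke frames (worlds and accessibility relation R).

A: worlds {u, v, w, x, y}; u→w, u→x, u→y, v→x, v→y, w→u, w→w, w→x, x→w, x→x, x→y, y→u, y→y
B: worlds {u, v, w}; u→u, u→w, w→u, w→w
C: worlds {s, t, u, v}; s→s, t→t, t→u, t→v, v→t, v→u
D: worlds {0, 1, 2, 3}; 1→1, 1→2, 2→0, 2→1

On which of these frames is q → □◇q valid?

B

The schema corresponds to symmetry: ∀x ∀y (Rxy → Ryx).
A: fails — Rvx but not Rxv.
B: condition met.
C: fails — Rvu but not Ruv.
D: fails — R20 but not R02.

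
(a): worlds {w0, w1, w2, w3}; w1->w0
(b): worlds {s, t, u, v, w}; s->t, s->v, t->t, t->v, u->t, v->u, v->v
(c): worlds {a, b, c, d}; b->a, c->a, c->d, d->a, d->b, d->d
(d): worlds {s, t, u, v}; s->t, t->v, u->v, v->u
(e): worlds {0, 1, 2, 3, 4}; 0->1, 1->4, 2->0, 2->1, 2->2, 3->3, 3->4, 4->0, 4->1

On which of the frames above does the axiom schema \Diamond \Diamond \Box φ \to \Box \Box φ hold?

This is the axiom for a generalized confluence (Geach) condition; its first-order frame correspondent is \forall x \forall y \forall z ((x R^2 y \wedge x R^2 z) \to \exists w (yRw \wedge z = w)).
(a): condition met.
(b): fails — sR²t, sR²u but no w* with tRw* and u=w*.
(c): fails — cR²a, cR²a but no w with aRw and a=w.
(d): fails — sR²v, sR²v but no w with vRw and v=w.
(e): fails — 0R²4, 0R²4 but no w with 4Rw and 4=w.
Valid on: (a).

(a)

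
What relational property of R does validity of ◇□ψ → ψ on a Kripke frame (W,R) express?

Equivalently (dual form): ψ → □◇ψ.
Suppose ψ→□◇ψ is valid. Take Rxy and set V(ψ)={x}. Then ψ at x, so □◇ψ at x, so ◇ψ at y, so some z with Ryz has ψ; z=x, i.e. Ryx.
Conversely, on a frame with symmetry the schema holds at every world under every valuation.
Frame condition: ∀x ∀y (Rxy → Ryx).

Symmetry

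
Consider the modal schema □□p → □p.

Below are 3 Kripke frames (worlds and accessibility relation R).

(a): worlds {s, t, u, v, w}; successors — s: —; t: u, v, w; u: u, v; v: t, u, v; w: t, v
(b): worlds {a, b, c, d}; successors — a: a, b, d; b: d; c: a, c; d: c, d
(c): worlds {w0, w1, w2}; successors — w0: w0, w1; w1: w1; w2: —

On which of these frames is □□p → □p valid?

Frame correspondent (Sahlqvist): ∀x ∀y (Rxy → ∃z (Rxz ∧ Rzy)) — i.e. density.
(a): fails — Rtw but no z with Rtz and Rzw.
(b): holds.
(c): holds.
Valid on: (b), (c).

(b), (c)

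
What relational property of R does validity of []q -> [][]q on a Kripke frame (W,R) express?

Suppose □q→□□q is valid. Take Rxy, Ryz and set V(q)={w : Rxw}. Then □q at x, so □□q at x, so □q at y, so q at z, i.e. Rxz.

transitivity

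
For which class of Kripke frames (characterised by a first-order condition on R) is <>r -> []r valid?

Suppose ◇r→□r is valid. Take Rxy, Rxz and set V(r)={y}. Then ◇r at x, so □r at x, so r at z, i.e. z=y.

partial functionality: forall x forall y forall z (Rxy & Rxz -> y = z)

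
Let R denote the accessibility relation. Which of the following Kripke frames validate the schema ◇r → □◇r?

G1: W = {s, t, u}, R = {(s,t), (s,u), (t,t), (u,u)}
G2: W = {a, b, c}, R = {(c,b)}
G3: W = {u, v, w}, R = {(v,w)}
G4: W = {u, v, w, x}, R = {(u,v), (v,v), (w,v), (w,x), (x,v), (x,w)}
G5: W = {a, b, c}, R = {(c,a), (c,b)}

Frame correspondent (Sahlqvist): ∀x ∀y ∀z (Rxy ∧ Rxz → Ryz) — i.e. the Euclidean property.
G1: fails — Rsu and Rst but not Rut.
G2: fails — Rcb and Rcb but not Rbb.
G3: fails — Rvw and Rvw but not Rww.
G4: fails — Rwx and Rwx but not Rxx.
G5: fails — Rca and Rca but not Raa.
Valid on no frame.

none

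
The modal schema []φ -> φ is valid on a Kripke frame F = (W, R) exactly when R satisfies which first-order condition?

reflexivity

Suppose □φ→φ is valid. At any x set V(φ)={w : Rxw}. Then □φ holds at x, so φ holds at x, i.e. Rxx.
The converse is a direct semantic check.
Frame condition: forall x Rxx.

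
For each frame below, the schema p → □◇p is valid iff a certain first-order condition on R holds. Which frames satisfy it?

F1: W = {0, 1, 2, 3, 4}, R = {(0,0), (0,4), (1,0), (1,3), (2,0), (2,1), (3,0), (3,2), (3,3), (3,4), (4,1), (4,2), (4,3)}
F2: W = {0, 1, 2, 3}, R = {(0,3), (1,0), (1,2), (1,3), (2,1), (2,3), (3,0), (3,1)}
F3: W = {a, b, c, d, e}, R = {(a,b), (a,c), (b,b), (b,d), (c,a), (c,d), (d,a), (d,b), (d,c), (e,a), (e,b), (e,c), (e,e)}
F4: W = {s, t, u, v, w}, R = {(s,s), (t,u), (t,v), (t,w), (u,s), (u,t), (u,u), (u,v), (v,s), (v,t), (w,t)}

none

Frame correspondent (Sahlqvist): ∀x ∀y (Rxy → Ryx) — i.e. symmetry.
F1: fails — R10 but not R01.
F2: fails — R10 but not R01.
F3: fails — Reb but not Rbe.
F4: fails — Ruv but not Rvu.
Valid on no frame.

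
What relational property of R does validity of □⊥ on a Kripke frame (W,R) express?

Emptiness of R

This schema is the Ver axiom.
It corresponds to emptiness of R: ∀x ∀y ¬Rxy.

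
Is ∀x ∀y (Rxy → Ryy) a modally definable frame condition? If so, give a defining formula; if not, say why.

Yes — defined by □(□q → q)

The condition is shift-reflexivity. A defining modal formula is □(□q → q).
Suppose □(□q→q) is valid. Take Rxy and set V(q)={w : Ryw}. Then at y, □q holds; since □(□q→q) at x, □q→q at y, so q at y, i.e. Ryy.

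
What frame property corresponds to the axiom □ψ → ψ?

This is the T axiom.
It corresponds to reflexivity: ∀x Rxx.

Reflexivity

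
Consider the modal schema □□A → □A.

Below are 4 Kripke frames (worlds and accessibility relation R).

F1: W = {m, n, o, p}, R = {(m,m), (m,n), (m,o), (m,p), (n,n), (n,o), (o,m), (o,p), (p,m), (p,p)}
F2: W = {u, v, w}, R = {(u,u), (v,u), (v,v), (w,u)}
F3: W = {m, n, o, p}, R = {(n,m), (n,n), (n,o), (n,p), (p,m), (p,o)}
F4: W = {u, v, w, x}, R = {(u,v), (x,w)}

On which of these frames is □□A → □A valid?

F1, F2

The schema corresponds to density: ∀x ∀y (Rxy → ∃z (Rxz ∧ Rzy)).
F1: condition met.
F2: condition met.
F3: fails — Rpm but no z with Rpz and Rzm.
F4: fails — Ruv but no z with Ruz and Rzv.
Valid on: F1, F2.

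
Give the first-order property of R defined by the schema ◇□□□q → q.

∀x ∀y (xRy → ∃w (yR³w ∧ x = w))

This is a Sahlqvist (Geach-type) schema ◇^1□^3q → □^0◇^0q.
Minimal-valuation argument: fix x; take any y with xR^1y and any z with xR^0z. Set V(q) to the set of worlds R-reachable from y in exactly 3 steps. Then □^3q holds at y, so the antecedent holds at x; validity forces ◇^0q at z, giving a w with zR^0w and yR^3w.
First-order correspondent: ∀x ∀y (xRy → ∃w (yR³w ∧ x = w)).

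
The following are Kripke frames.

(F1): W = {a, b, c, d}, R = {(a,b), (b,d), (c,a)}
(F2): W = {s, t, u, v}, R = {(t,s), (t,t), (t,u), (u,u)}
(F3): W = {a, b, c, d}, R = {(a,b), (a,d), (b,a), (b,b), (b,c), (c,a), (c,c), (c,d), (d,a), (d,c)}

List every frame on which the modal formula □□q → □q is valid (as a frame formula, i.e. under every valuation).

(F2)

Frame correspondent (Sahlqvist): ∀x ∀y (Rxy → ∃z (Rxz ∧ Rzy)) — i.e. density.
(F1): fails — Rca but no z with Rcz and Rza.
(F2): condition met.
(F3): fails — Rad but no z with Raz and Rzd.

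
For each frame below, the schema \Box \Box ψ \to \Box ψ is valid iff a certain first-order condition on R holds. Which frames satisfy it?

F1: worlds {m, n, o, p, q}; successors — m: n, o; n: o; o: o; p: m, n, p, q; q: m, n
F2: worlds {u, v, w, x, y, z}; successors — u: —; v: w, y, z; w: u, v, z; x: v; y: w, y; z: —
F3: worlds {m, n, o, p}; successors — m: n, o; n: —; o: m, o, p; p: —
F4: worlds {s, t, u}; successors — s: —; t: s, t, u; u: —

F4

The schema corresponds to density: \forall x \forall y (Rxy \to \exists z (Rxz \wedge Rzy)).
F1: fails — Rqm but no z with Rqz and Rzm.
F2: fails — Rwu but no t with Rwt and Rtu.
F3: fails — Rmn but no z with Rmz and Rzn.
F4: condition met.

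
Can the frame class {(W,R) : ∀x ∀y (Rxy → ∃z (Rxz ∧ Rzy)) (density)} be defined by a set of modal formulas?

Yes, by □□q → □q

The condition is density. A defining modal formula is □□q → □q.
Suppose □□q→□q is valid. Take Rxy and set V(q)={w : xR²w}. Then □□q at x, so □q at x, so q at y, i.e. ∃z(Rxz∧Rzy).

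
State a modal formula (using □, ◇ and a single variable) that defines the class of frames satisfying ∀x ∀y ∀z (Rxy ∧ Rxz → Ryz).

◇s → □◇s

This is the Euclidean property; the standard corresponding axiom is 5: ◇s → □◇s.
Suppose ◇s→□◇s is valid. Take Rxy, Rxz and set V(s)={y}. Then ◇s at x, so □◇s at x, so ◇s at z, so some w with Rzw has s; w=y, i.e. Rzy. By symmetry of the argument, Ryz.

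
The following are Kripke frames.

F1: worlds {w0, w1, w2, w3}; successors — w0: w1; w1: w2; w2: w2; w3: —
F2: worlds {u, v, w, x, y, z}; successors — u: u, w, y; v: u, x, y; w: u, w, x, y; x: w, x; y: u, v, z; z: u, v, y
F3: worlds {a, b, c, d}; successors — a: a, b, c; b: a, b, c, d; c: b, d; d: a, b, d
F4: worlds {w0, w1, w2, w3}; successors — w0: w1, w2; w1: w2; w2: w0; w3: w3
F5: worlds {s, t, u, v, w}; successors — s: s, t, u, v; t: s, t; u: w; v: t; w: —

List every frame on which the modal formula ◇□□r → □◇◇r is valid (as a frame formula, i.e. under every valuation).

This is the axiom for a generalized confluence (Geach) condition; its first-order frame correspondent is ∀x ∀y ∀z ((xRy ∧ xRz) → ∃w (yR²w ∧ zR²w)).
F1: satisfies the condition.
F2: satisfies the condition.
F3: satisfies the condition.
F4: fails — w0Rw1, w0Rw2 but no w with w1R²w and w2R²w.
F5: fails — sRs, sRu but no w* with sR²w* and uR²w*.

F1, F2, F3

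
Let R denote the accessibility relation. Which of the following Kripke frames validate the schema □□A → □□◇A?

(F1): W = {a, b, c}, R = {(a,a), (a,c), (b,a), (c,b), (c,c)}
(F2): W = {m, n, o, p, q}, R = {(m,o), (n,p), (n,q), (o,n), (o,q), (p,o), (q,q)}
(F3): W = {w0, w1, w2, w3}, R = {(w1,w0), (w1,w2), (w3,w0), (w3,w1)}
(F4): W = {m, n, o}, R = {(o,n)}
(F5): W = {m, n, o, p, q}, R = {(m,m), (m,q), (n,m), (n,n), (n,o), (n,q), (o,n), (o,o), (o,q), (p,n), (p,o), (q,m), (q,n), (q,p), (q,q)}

(F1), (F4), (F5)

Frame correspondent (Sahlqvist): ∀x ∀z (xR²z → ∃w (xR²w ∧ zRw)) — i.e. a generalized confluence (Geach) condition.
(F1): satisfies the condition.
(F2): fails — oR²p but no w with oR²w and pRw.
(F3): fails — w3R²w0 but no w with w3R²w and w0Rw.
(F4): satisfies the condition.
(F5): satisfies the condition.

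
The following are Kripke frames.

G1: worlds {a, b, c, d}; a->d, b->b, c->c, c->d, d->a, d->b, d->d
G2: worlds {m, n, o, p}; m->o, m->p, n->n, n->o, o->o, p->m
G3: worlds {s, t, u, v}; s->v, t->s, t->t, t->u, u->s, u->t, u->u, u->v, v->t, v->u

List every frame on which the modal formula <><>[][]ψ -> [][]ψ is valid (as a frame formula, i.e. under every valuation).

Frame correspondent (Sahlqvist): forall x forall y forall z ((x R^2 y & x R^2 z) -> exists w (y R^2 w & z = w)) — i.e. a generalized confluence (Geach) condition.
G1: fails — aR²b, aR²a but no w with bR²w and a=w.
G2: fails — mR²o, mR²m but no w with oR²w and m=w.
G3: fails — tR²s, tR²s but no w with sR²w and s=w.
Valid on no frame.

none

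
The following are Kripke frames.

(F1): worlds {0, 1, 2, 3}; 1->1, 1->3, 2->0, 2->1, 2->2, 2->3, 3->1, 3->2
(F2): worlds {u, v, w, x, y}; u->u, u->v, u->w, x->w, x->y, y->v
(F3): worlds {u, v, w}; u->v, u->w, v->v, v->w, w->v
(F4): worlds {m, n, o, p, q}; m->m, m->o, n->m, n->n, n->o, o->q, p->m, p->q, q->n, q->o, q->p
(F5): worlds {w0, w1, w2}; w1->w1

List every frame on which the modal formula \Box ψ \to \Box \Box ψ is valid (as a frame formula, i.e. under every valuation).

(F5)

This is the axiom for transitivity; its first-order frame correspondent is \forall x \forall y \forall z (Rxy \wedge Ryz \to Rxz).
(F1): fails — R32 and R23 but not R33.
(F2): fails — Rxy and Ryv but not Rxv.
(F3): fails — Rwv and Rvw but not Rww.
(F4): fails — Rpm and Rmo but not Rpo.
(F5): ✓.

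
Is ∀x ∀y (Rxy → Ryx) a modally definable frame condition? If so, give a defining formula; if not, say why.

Yes: it is symmetry, defined by the B schema r → □◇r.

Yes — defined by r → □◇r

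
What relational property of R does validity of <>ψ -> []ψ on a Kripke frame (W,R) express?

Suppose ◇ψ→□ψ is valid. Take Rxy, Rxz and set V(ψ)={y}. Then ◇ψ at x, so □ψ at x, so ψ at z, i.e. z=y.

Partial functionality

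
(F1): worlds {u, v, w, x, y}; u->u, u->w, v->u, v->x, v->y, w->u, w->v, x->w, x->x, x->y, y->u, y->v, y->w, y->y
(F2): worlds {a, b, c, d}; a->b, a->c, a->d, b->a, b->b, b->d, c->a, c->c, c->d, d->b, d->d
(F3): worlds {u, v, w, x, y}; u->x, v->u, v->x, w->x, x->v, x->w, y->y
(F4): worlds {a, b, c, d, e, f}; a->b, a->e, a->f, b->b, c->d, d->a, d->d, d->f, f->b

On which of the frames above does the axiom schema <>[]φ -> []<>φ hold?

(F2)

Frame correspondent (Sahlqvist): forall x forall y forall z (Rxy & Rxz -> exists w (Ryw & Rzw)) — i.e. convergence.
(F1): fails — Rxw and Rxx but w and x have no common successor.
(F2): satisfies the condition.
(F3): fails — Rvu and Rvx but u and x have no common successor.
(F4): fails — Rab and Rae but b and e have no common successor.
Valid on: (F2).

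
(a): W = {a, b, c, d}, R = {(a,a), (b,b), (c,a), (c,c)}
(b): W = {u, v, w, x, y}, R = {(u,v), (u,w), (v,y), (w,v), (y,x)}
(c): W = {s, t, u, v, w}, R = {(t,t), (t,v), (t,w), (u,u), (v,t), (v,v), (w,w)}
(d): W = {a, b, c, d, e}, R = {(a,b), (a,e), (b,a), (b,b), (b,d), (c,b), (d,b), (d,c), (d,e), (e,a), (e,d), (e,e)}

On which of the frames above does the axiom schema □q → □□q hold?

This is the axiom for transitivity; its first-order frame correspondent is ∀x ∀y ∀z (Rxy ∧ Ryz → Rxz).
(a): condition met.
(b): fails — Ruv and Rvy but not Ruy.
(c): fails — Rvt and Rtw but not Rvw.
(d): fails — Rea and Rab but not Reb.

(a)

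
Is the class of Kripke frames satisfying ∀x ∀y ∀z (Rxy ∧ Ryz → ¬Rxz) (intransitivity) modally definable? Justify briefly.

Not definable by any modal formula

Modal frame validity is preserved under surjective bounded morphisms.
The 7-cycle (worlds s,t,u,v,w,x,y with s→t→u→v→w→x→y→s) is intransitive. Mapping every world to a single reflexive point • is a surjective bounded morphism; the reflexive point is not intransitive (R••∧R•• but R••).
Hence intransitivity is not modally definable.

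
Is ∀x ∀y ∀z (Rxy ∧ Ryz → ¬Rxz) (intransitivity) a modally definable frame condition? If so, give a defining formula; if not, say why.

Not modally definable

Any modally definable frame class is closed under surjective bounded morphisms.
The 5-cycle (worlds 0,1,2,3,4 with 0→1→2→3→4→0) is intransitive. Mapping every world to a single reflexive point • is a surjective bounded morphism; the reflexive point is not intransitive (R••∧R•• but R••).
Hence intransitivity is not modally definable.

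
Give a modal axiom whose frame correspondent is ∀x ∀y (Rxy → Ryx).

A defining formula is ψ → □◇ψ (the B axiom).
Suppose ψ→□◇ψ is valid. Take Rxy and set V(ψ)={x}. Then ψ at x, so □◇ψ at x, so ◇ψ at y, so some z with Ryz has ψ; z=x, i.e. Ryx.

ψ → □◇ψ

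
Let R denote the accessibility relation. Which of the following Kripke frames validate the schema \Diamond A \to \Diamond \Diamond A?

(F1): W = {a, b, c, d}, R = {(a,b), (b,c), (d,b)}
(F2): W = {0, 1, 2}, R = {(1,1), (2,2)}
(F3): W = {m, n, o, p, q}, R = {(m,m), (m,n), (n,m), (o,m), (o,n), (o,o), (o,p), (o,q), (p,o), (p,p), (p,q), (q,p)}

(F2), (F3)

The schema corresponds to a generalized confluence (Geach) condition: \forall x \forall y (xRy \to \exists w (y = w \wedge x R^2 w)).
(F1): fails — aRb but no w with b=w and aR²w.
(F2): condition met.
(F3): condition met.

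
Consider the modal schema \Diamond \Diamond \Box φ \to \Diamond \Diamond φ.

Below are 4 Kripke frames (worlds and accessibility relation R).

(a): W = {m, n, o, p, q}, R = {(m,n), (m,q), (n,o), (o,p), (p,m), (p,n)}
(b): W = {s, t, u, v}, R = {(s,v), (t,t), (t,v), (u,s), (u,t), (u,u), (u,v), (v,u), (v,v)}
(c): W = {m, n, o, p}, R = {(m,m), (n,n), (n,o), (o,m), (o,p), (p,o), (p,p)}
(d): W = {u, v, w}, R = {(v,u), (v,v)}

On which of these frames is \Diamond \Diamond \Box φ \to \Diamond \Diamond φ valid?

The schema corresponds to a generalized confluence (Geach) condition: \forall x \forall y (x R^2 y \to \exists w (yRw \wedge x R^2 w)).
(a): fails — mR²o but no w with oRw and mR²w.
(b): ✓.
(c): ✓.
(d): fails — vR²u but no t with uRt and vR²t.

(b), (c)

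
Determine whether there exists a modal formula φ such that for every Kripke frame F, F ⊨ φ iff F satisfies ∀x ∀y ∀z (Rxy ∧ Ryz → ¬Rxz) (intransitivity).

Not modally definable

If a class were modally definable it would be closed under surjective bounded morphisms (Goldblatt–Thomason).
The 5-cycle (worlds a,b,c,d,e with a→b→c→d→e→a) is intransitive. Mapping every world to a single reflexive point • is a surjective bounded morphism; the reflexive point is not intransitive (R••∧R•• but R••).
So no modal formula (or set of formulas) defines exactly the intransitive frames.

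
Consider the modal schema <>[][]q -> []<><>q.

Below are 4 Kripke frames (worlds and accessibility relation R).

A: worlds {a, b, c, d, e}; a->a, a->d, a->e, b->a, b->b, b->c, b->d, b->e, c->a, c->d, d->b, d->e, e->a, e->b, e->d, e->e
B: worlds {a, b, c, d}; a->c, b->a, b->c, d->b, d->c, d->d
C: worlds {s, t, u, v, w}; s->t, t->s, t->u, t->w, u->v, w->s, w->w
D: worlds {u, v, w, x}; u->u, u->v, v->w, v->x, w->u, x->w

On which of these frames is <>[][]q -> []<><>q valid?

This is the axiom for a generalized confluence (Geach) condition; its first-order frame correspondent is forall x forall y forall z ((xRy & xRz) -> exists w (y R^2 w & z R^2 w)).
A: ✓.
B: fails — aRc, aRc but no w with cR²w and cR²w.
C: fails — tRs, tRu but no w* with sR²w* and uR²w*.
D: ✓.

A, D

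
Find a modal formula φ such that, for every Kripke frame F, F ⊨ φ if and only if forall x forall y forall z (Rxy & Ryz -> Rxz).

The condition is transitivity. The 4 schema □ψ → □□ψ defines it.

□ψ → □□ψ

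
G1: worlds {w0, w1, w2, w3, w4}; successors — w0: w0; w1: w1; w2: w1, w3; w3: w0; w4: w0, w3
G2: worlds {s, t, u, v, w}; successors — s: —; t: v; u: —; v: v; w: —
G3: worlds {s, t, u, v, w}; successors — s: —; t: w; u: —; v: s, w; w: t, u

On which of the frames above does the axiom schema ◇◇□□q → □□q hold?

This is the axiom for a generalized confluence (Geach) condition; its first-order frame correspondent is ∀x ∀y ∀z ((xR²y ∧ xR²z) → ∃w (yR²w ∧ z = w)).
G1: fails — w2R²w0, w2R²w1 but no w with w0R²w and w1=w.
G2: ✓.
G3: fails — tR²u, tR²t but no w* with uR²w* and t=w*.
Valid on: G2.

G2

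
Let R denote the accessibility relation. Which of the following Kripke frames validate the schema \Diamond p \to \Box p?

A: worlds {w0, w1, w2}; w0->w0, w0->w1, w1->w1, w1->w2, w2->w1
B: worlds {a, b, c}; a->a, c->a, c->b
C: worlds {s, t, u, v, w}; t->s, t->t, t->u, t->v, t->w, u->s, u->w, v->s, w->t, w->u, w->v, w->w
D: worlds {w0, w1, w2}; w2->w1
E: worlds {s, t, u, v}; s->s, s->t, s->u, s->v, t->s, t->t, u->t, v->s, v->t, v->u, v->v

D

Frame correspondent (Sahlqvist): \forall x \forall y \forall z (Rxy \wedge Rxz \to y = z) — i.e. partial functionality.
A: fails — w0 sees both w0 and w1.
B: fails — c sees both a and b.
C: fails — t sees both s and t.
D: holds.
E: fails — s sees both s and t.
Valid on: D.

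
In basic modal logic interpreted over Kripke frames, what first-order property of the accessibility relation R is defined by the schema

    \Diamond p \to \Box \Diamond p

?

The Euclidean property

This schema is the 5 axiom.
It corresponds to the Euclidean property: \forall x \forall y \forall z (Rxy \wedge Rxz \to Ryz).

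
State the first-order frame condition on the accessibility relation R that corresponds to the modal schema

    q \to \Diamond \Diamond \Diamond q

This is a Sahlqvist (Geach-type) schema ◇^0□^0q → □^0◇^3q.
Minimal-valuation argument: fix x; take any y with xR^0y and any z with xR^0z. Set V(q) to the set of worlds R-reachable from y in exactly 0 steps. Then □^0q holds at y, so the antecedent holds at x; validity forces ◇^3q at z, giving a w with zR^3w and yR^0w.
First-order correspondent: \forall x \exists w (x = w \wedge x R^3 w).

\forall x \exists w (x = w \wedge x R^3 w)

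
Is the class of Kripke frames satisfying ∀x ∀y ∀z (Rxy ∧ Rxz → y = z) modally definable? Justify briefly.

Definable; ◇r → □r defines it

This is a Sahlqvist condition; the CD axiom ◇r → □r defines it.
Suppose ◇r→□r is valid. Take Rxy, Rxz and set V(r)={y}. Then ◇r at x, so □r at x, so r at z, i.e. z=y.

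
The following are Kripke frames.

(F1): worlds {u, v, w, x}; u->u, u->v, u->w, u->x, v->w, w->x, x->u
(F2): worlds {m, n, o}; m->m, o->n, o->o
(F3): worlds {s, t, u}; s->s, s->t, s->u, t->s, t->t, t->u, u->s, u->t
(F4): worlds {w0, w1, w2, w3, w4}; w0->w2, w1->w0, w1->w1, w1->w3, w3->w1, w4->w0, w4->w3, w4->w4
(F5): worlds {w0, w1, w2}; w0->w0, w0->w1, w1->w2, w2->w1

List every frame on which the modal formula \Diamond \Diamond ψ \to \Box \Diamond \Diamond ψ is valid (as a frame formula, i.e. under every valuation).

(F3)

Frame correspondent (Sahlqvist): \forall x \forall y \forall z ((x R^2 y \wedge xRz) \to \exists w (y = w \wedge z R^2 w)) — i.e. a generalized confluence (Geach) condition.
(F1): fails — uR²u, uRv but no t with u=t and vR²t.
(F2): fails — oR²n, oRn but no w with n=w and nR²w.
(F3): holds.
(F4): fails — w1R²w0, w1Rw0 but no w with w0=w and w0R²w.
(F5): fails — w0R²w0, w0Rw1 but no w with w0=w and w1R²w.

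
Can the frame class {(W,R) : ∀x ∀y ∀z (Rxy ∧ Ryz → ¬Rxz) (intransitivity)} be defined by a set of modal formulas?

Not definable by any modal formula

Any modally definable frame class is closed under surjective bounded morphisms.
The 7-cycle (worlds s,t,u,v,w,x,y with s→t→u→v→w→x→y→s) is intransitive. Mapping every world to a single reflexive point • is a surjective bounded morphism; the reflexive point is not intransitive (R••∧R•• but R••).
So the class is not modally definable.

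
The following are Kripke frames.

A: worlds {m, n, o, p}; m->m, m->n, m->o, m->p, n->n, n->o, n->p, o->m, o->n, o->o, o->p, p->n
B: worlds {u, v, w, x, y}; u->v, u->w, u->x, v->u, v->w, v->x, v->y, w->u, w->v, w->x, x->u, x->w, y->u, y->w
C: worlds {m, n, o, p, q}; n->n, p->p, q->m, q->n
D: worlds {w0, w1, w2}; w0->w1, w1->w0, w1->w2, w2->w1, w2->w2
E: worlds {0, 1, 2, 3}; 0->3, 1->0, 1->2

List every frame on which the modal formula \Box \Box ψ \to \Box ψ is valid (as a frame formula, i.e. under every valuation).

A

Frame correspondent (Sahlqvist): \forall x \forall y (Rxy \to \exists z (Rxz \wedge Rzy)) — i.e. density.
A: condition met.
B: fails — Rvy but no z with Rvz and Rzy.
C: fails — Rqm but no z with Rqz and Rzm.
D: fails — Rw1w0 but no z with Rw1z and Rzw0.
E: fails — R12 but no z with R1z and Rz2.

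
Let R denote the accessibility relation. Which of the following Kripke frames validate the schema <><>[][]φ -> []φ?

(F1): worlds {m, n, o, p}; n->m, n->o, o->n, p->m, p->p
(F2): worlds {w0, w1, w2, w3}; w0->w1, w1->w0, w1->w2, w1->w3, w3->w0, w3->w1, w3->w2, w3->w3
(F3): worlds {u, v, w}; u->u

(F3)

The schema corresponds to a generalized confluence (Geach) condition: forall x forall y forall z ((x R^2 y & xRz) -> exists w (y R^2 w & z = w)).
(F1): fails — nR²n, nRm but no w with nR²w and m=w.
(F2): fails — w0R²w0, w0Rw1 but no w with w0R²w and w1=w.
(F3): holds.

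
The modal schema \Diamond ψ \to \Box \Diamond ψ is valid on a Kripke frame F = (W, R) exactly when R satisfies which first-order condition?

The Euclidean property

Suppose ◇ψ→□◇ψ is valid. Take Rxy, Rxz and set V(ψ)={y}. Then ◇ψ at x, so □◇ψ at x, so ◇ψ at z, so some w with Rzw has ψ; w=y, i.e. Rzy. By symmetry of the argument, Ryz.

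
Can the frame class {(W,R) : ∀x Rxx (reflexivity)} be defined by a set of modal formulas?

Yes: it is reflexivity, defined by the T schema □p → p.
Suppose □p→p is valid. At any x set V(p)={w : Rxw}. Then □p holds at x, so p holds at x, i.e. Rxx.

Yes, by □p → p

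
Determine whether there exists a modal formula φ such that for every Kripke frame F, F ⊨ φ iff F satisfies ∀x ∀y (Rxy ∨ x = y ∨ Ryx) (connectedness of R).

Any modally definable frame class is closed under disjoint unions.
Take 2 disjoint single-world reflexive frames: each is trivially connected, but their disjoint union has 2 worlds with no edge between distinct components, so it is not connected.
So no modal formula (or set of formulas) defines exactly the connected frames.

No — not modally definable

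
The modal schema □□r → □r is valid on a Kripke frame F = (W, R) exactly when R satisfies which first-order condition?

Suppose □□r→□r is valid. Take Rxy and set V(r)={w : xR²w}. Then □□r at x, so □r at x, so r at y, i.e. ∃z(Rxz∧Rzy).

density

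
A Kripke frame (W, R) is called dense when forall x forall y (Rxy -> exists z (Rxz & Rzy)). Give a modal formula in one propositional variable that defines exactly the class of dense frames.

□□p → □p

The condition is density. The C4 schema □□p → □p defines it.
Suppose □□p→□p is valid. Take Rxy and set V(p)={w : xR²w}. Then □□p at x, so □p at x, so p at y, i.e. ∃z(Rxz∧Rzy).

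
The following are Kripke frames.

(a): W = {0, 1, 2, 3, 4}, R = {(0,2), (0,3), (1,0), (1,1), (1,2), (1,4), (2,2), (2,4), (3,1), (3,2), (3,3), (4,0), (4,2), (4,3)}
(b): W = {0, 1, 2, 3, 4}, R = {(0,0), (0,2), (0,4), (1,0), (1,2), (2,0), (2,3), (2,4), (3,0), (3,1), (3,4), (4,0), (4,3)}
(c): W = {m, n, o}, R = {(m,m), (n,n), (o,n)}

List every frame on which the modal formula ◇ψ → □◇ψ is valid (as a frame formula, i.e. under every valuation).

This is the axiom for the Euclidean property; its first-order frame correspondent is ∀x ∀y ∀z (Rxy ∧ Rxz → Ryz).
(a): fails — R02 and R03 but not R23.
(b): fails — R02 and R02 but not R22.
(c): satisfies the condition.
Valid on: (c).

(c)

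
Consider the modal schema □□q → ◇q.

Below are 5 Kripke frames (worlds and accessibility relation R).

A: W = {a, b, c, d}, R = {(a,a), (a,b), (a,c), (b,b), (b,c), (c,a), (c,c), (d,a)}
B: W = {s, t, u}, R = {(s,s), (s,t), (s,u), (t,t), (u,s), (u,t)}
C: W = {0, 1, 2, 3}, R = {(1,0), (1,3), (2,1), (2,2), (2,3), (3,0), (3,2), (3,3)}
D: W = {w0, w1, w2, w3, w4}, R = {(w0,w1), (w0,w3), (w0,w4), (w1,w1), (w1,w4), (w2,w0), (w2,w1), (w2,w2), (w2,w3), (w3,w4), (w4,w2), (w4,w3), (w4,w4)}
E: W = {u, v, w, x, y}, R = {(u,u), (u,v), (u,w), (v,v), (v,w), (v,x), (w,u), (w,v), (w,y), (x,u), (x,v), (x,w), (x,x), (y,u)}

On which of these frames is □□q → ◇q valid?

A, B, D, E

Frame correspondent (Sahlqvist): ∀x ∃w (xR²w ∧ xRw) — i.e. a generalized confluence (Geach) condition.
A: satisfies the condition.
B: satisfies the condition.
C: fails — at 0 but no w with 0R²w and 0Rw.
D: satisfies the condition.
E: satisfies the condition.
Valid on: A, B, D, E.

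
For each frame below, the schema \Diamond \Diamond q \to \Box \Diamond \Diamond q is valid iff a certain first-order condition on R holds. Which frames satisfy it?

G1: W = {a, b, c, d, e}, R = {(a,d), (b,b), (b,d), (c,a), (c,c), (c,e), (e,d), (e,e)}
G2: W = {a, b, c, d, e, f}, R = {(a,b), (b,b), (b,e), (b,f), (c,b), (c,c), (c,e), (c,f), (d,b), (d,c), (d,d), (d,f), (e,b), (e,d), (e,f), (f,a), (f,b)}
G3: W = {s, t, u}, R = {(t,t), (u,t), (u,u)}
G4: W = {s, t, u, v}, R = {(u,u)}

G4

The schema corresponds to a generalized confluence (Geach) condition: \forall x \forall y \forall z ((x R^2 y \wedge xRz) \to \exists w (y = w \wedge z R^2 w)).
G1: fails — bR²b, bRd but no w with b=w and dR²w.
G2: fails — bR²a, bRf but no w with a=w and fR²w.
G3: fails — uR²u, uRt but no w with u=w and tR²w.
G4: ✓.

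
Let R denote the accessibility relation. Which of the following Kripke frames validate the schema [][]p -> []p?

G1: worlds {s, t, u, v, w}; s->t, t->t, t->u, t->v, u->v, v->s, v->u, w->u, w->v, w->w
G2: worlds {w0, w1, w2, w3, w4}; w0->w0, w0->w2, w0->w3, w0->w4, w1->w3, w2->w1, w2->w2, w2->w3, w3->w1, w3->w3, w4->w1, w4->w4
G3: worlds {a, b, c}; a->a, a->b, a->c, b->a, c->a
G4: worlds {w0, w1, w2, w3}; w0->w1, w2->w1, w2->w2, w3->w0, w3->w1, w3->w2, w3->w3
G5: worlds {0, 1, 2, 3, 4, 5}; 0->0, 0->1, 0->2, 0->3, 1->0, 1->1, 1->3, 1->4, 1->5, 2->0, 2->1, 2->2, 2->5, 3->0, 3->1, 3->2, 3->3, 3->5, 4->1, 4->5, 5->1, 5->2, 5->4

G2, G3, G5

Frame correspondent (Sahlqvist): forall x forall y (Rxy -> exists z (Rxz & Rzy)) — i.e. density.
G1: fails — Ruv but no z with Ruz and Rzv.
G2: ✓.
G3: ✓.
G4: fails — Rw0w1 but no z with Rw0z and Rzw1.
G5: ✓.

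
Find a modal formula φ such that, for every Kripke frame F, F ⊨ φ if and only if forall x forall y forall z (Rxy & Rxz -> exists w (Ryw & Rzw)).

The condition is convergence. The .2 schema ◇□s → □◇s defines it.
Suppose ◇□s→□◇s is valid. Take Rxy, Rxz and set V(s)={w : Ryw}. Then □s at y so ◇□s at x, so □◇s at x, so ◇s at z, giving w with Rzw and Ryw.

◇□s → □◇s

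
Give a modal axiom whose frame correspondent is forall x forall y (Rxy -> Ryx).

A defining formula is p → □◇p (the B axiom).
Suppose p→□◇p is valid. Take Rxy and set V(p)={x}. Then p at x, so □◇p at x, so ◇p at y, so some z with Ryz has p; z=x, i.e. Ryx.

p → □◇p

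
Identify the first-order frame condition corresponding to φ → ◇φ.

This schema is equivalent to the T axiom □φ → φ.
Its frame correspondent is reflexivity — ∀x Rxx.

reflexivity: ∀x Rxx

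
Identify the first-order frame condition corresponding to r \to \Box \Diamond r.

symmetry: \forall x \forall y (Rxy \to Ryx)

Suppose r→□◇r is valid. Take Rxy and set V(r)={x}. Then r at x, so □◇r at x, so ◇r at y, so some z with Ryz has r; z=x, i.e. Ryx.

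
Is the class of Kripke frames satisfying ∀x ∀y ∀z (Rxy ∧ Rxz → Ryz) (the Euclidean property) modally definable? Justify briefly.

Definable; ◇p → □◇p defines it

This is a Sahlqvist condition; the 5 axiom ◇p → □◇p defines it.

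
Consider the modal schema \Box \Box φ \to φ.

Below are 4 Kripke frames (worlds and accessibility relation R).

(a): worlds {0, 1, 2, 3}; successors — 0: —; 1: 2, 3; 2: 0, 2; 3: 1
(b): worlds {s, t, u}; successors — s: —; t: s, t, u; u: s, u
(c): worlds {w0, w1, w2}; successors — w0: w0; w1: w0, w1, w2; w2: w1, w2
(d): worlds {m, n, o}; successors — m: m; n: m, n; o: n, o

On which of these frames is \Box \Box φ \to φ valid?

This is the axiom for a generalized confluence (Geach) condition; its first-order frame correspondent is \forall x \exists w (x R^2 w \wedge x = w).
(a): fails — at 0 but no w with 0R²w and 0=w.
(b): fails — at s but no w with sR²w and s=w.
(c): holds.
(d): holds.

(c), (d)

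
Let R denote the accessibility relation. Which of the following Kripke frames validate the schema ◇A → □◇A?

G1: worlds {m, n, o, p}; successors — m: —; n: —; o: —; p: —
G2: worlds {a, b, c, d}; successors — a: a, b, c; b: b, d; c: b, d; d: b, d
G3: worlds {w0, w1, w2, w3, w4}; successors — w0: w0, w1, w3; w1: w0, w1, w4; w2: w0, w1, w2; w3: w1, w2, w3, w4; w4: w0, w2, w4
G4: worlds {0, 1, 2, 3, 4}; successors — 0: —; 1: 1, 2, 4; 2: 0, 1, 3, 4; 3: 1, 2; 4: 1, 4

G1

Frame correspondent (Sahlqvist): ∀x ∀y ∀z (Rxy ∧ Rxz → Ryz) — i.e. the Euclidean property.
G1: ✓.
G2: fails — Rab and Raa but not Rba.
G3: fails — Rw0w1 and Rw0w3 but not Rw1w3.
G4: fails — R12 and R12 but not R22.
Valid on: G1.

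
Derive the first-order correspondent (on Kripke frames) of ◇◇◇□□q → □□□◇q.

∀x ∀y ∀z ((xR³y ∧ xR³z) → ∃w (yR²w ∧ zRw))

This is a Sahlqvist (Geach-type) schema ◇^3□^2q → □^3◇^1q.
Minimal-valuation argument: fix x; take any y with xR^3y and any z with xR^3z. Set V(q) to the set of worlds R-reachable from y in exactly 2 steps. Then □^2q holds at y, so the antecedent holds at x; validity forces ◇^1q at z, giving a w with zR^1w and yR^2w.
First-order correspondent: ∀x ∀y ∀z ((xR³y ∧ xR³z) → ∃w (yR²w ∧ zRw)).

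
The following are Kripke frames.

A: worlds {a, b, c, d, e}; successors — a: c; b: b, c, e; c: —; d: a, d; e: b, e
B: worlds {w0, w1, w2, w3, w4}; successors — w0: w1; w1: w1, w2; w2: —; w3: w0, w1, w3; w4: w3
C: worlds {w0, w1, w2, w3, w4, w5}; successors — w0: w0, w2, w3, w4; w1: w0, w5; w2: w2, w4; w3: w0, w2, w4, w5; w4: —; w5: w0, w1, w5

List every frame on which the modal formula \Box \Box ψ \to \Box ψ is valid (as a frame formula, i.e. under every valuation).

B, C

Frame correspondent (Sahlqvist): \forall x \forall y (Rxy \to \exists z (Rxz \wedge Rzy)) — i.e. density.
A: fails — Rac but no z with Raz and Rzc.
B: holds.
C: holds.
Valid on: B, C.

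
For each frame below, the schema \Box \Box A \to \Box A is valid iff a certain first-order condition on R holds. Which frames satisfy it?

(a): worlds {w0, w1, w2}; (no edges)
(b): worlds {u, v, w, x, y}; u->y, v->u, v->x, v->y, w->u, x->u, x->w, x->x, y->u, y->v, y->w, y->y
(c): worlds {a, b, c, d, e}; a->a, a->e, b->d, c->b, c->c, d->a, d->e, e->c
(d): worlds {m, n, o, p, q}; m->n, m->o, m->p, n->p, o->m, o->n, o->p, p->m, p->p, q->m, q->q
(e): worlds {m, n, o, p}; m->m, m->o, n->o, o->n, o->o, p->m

This is the axiom for density; its first-order frame correspondent is \forall x \forall y (Rxy \to \exists z (Rxz \wedge Rzy)).
(a): condition met.
(b): fails — Rwu but no z with Rwz and Rzu.
(c): fails — Rbd but no z with Rbz and Rzd.
(d): fails — Rmo but no z with Rmz and Rzo.
(e): condition met.

(a), (e)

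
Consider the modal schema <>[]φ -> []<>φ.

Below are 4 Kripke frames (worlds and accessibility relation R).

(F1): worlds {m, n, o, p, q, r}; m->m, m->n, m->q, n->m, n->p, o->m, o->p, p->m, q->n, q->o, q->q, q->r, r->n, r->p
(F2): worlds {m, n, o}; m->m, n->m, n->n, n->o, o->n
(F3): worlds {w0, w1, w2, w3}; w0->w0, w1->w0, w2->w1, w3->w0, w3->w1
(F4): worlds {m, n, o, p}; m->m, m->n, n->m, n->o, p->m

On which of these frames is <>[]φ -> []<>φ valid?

Frame correspondent (Sahlqvist): forall x forall y forall z (Rxy & Rxz -> exists w (Ryw & Rzw)) — i.e. convergence.
(F1): fails — Rmq and Rmn but q and n have no common successor.
(F2): fails — Rno and Rnm but o and m have no common successor.
(F3): holds.
(F4): fails — Rno and Rno but o and o have no common successor.

(F3)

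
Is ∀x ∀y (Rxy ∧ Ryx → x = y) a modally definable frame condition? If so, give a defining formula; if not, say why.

If a class were modally definable it would be closed under surjective bounded morphisms (Goldblatt–Thomason).
The 4-cycle (worlds 0,1,2,3 with 0→1→2→3→0) is antisymmetric. Sending even-indexed worlds to • and odd-indexed worlds to ∘ is a surjective bounded morphism onto the two-world frame with •↔∘, which is not antisymmetric.
Hence antisymmetry is not modally definable.

Not definable by any modal formula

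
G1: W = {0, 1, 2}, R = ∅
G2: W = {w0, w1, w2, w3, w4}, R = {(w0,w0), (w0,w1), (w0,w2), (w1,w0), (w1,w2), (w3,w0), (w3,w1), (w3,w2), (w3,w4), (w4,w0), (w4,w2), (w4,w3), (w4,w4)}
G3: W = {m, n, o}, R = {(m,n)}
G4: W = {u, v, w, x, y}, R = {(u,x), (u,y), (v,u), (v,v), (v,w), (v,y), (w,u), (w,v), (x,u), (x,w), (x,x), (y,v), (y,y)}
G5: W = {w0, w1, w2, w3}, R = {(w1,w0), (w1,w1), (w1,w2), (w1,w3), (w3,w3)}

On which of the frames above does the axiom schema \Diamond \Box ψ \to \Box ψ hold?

This is the axiom for the Euclidean property; its first-order frame correspondent is \forall x \forall y \forall z (Rxy \wedge Rxz \to Ryz).
G1: condition met.
G2: fails — Rw0w1 and Rw0w1 but not Rw1w1.
G3: fails — Rmn and Rmn but not Rnn.
G4: fails — Rux and Ruy but not Rxy.
G5: fails — Rw1w2 and Rw1w2 but not Rw2w2.
Valid on: G1.

G1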